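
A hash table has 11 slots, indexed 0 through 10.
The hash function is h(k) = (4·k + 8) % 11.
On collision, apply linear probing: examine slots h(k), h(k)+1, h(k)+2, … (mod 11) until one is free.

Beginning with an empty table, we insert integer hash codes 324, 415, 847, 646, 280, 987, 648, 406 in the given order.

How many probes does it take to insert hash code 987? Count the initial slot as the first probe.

324 hashes to 6; slot 6 is free => place at 6.
415 hashes to 7; slot 7 is free => place at 7.
847 hashes to 8; slot 8 is free => place at 8.
646 hashes to 7; 7,8 taken => place at 9.
280 hashes to 6; 6,7,8,9 taken => place at 10.
987 hashes to 7; 7,8,9,10 taken => place at 0.
648 hashes to 4; slot 4 is free => place at 4.
406 hashes to 4; 4 taken => place at 5.
Table: [987, ∅, ∅, ∅, 648, 406, 324, 415, 847, 646, 280]

5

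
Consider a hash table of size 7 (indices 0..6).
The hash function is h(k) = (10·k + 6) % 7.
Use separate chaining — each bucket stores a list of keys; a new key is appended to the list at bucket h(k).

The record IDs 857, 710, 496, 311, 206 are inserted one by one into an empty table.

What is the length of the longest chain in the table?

857 → bucket 1
710 → bucket 1 (collision)
496 → bucket 3
311 → bucket 1 (collision)
206 → bucket 1 (collision)
Final buckets:
0: ∅
1: 857 -> 710 -> 311 -> 206
2: ∅
3: 496
4: ∅
5: ∅
6: ∅

4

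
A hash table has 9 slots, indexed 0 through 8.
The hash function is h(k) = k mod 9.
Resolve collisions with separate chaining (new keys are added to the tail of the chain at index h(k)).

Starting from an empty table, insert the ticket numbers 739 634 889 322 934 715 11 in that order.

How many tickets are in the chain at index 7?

3

Insert 739: h=1, bucket 1 empty → new chain.
Insert 634: h=4, bucket 4 empty → new chain.
Insert 889: h=7, bucket 7 empty → new chain.
Insert 322: h=7, bucket 7 nonempty → append to chain.
Insert 934: h=7, bucket 7 nonempty → append to chain.
Insert 715: h=4, bucket 4 nonempty → append to chain.
Insert 11: h=2, bucket 2 empty → new chain.
Final buckets:
0: _
1: 739
2: 11
3: _
4: 634 -> 715
5: _
6: _
7: 889 -> 322 -> 934
8: _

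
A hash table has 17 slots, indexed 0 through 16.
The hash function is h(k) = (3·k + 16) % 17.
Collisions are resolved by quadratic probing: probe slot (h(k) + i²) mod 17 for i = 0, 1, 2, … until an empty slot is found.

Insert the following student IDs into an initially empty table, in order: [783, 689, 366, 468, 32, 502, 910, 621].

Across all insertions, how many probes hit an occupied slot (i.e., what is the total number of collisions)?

783 hashes to 2; slot 2 is free => place at 2.
689 hashes to 9; slot 9 is free => place at 9.
366 hashes to 9; 9 taken => place at 10.
468 hashes to 9; 9,10 taken => place at 13.
32 hashes to 10; 10 taken => place at 11.
502 hashes to 9; 9,10,13 taken => place at 1.
910 hashes to 9; 9,10,13,1 taken => place at 8.
621 hashes to 9; 9,10,13,1,8 taken => place at 0.
Table: [621, 502, 783, ., ., ., ., ., 910, 689, 366, 32, ., 468, ., ., .]

16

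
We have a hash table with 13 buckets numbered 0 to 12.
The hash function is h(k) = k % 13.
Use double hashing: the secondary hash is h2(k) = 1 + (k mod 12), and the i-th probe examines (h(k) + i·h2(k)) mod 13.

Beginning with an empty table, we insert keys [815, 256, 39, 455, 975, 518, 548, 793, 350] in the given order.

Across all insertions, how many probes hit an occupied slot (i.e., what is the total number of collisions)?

8

Insert 815: h=9, slot 9 empty → index 9.
Insert 256: h=9, h2=5, slot 9 occupied → index 1.
Insert 39: h=0, slot 0 empty → index 0.
Insert 455: h=0, h2=12, slot 0 occupied → index 12.
Insert 975: h=0, h2=4, slot 0 occupied → index 4.
Insert 518: h=11, slot 11 empty → index 11.
Insert 548: h=2, slot 2 empty → index 2.
Insert 793: h=0, h2=2, slots 0,2,4 occupied → index 6.
Insert 350: h=12, h2=3, slots 12,2 occupied → index 5.
Table: [39, 256, 548, ., 975, 350, 793, ., ., 815, ., 518, 455]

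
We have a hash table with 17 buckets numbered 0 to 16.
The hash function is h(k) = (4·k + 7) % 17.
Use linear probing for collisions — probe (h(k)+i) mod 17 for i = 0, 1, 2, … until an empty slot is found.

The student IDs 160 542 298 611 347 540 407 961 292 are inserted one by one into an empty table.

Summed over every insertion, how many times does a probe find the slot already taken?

160: h=1 -> slot 1
542: h=16 -> slot 16
298: h=9 -> slot 9
611: h=3 -> slot 3
347: h=1, probe 1,2 -> slot 2
540: h=8 -> slot 8
407: h=3, probe 3,4 -> slot 4
961: h=9, probe 9,10 -> slot 10
292: h=2, probe 2,3,4,5 -> slot 5
Table: [., 160, 347, 611, 407, 292, ., ., 540, 298, 961, ., ., ., ., ., 542]

6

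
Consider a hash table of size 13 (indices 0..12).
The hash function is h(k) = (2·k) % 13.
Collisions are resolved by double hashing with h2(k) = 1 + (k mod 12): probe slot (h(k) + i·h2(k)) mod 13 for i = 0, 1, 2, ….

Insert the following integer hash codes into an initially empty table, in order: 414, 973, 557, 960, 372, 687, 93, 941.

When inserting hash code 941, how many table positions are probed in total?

5

414 hashes to 9; slot 9 is free → place at 9.
973 hashes to 9, h2=2; 9 taken → place at 11.
557 hashes to 9, h2=6; 9 taken → place at 2.
960 hashes to 9, h2=1; 9 taken → place at 10.
372 hashes to 3; slot 3 is free → place at 3.
687 hashes to 9, h2=4; 9 taken → place at 0.
93 hashes to 4; slot 4 is free → place at 4.
941 hashes to 10, h2=6; 10,3,9,2 taken → place at 8.
Table: [687, —, 557, 372, 93, —, —, —, 941, 414, 960, 973, —]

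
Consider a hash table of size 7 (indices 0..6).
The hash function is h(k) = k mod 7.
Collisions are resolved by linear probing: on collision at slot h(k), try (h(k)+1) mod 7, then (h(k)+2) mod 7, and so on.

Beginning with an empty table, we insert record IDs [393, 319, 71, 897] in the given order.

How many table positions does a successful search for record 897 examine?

Insert 393: h=1, slot 1 empty → index 1.
Insert 319: h=4, slot 4 empty → index 4.
Insert 71: h=1, slot 1 occupied → index 2.
Insert 897: h=1, slots 1,2 occupied → index 3.
Table: [∅, 393, 71, 897, 319, ∅, ∅]
Lookup 897: h=1, probe 1,2,3 → found at 3.

3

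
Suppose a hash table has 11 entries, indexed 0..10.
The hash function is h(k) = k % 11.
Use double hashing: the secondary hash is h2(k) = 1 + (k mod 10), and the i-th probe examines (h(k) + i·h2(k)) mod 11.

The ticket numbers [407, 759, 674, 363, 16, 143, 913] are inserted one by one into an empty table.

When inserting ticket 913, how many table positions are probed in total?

4

Insert 407: h=0, slot 0 empty => index 0.
Insert 759: h=0, h2=10, slot 0 occupied => index 10.
Insert 674: h=3, slot 3 empty => index 3.
Insert 363: h=0, h2=4, slot 0 occupied => index 4.
Insert 16: h=5, slot 5 empty => index 5.
Insert 143: h=0, h2=4, slots 0,4 occupied => index 8.
Insert 913: h=0, h2=4, slots 0,4,8 occupied => index 1.
Table: [407, 913, —, 674, 363, 16, —, —, 143, —, 759]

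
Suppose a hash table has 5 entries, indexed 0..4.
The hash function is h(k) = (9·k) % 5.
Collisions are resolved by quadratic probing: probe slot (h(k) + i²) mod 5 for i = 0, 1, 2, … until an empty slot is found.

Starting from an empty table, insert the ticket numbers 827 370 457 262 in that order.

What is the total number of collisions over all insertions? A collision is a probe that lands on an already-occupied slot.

827 hashes to 3; slot 3 is free -> place at 3.
370 hashes to 0; slot 0 is free -> place at 0.
457 hashes to 3; 3 taken -> place at 4.
262 hashes to 3; 3,4 taken -> place at 2.
Table: [370, -, 262, 827, 457]

3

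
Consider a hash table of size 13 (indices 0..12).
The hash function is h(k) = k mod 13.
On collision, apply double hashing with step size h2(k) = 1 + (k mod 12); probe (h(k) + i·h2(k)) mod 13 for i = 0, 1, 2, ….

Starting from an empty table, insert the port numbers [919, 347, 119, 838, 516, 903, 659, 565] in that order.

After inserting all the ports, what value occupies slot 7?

919: h=9 → slot 9
347: h=9, h2=12, probe 9,8 → slot 8
119: h=2 → slot 2
838: h=6 → slot 6
516: h=9, h2=1, probe 9,10 → slot 10
903: h=6, h2=4, probe 6,10,1 → slot 1
659: h=9, h2=12, probe 9,8,7 → slot 7
565: h=6, h2=2, probe 6,8,10,12 → slot 12
Table: [-, 903, 119, -, -, -, 838, 659, 347, 919, 516, -, 565]

659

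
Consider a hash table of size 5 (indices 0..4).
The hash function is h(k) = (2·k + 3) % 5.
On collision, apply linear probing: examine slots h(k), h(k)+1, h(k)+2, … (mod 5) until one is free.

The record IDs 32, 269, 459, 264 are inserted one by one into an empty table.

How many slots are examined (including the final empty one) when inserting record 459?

Insert 32: h=2, slot 2 empty -> index 2.
Insert 269: h=1, slot 1 empty -> index 1.
Insert 459: h=1, slots 1,2 occupied -> index 3.
Insert 264: h=1, slots 1,2,3 occupied -> index 4.
Table: [_, 269, 32, 459, 264]

3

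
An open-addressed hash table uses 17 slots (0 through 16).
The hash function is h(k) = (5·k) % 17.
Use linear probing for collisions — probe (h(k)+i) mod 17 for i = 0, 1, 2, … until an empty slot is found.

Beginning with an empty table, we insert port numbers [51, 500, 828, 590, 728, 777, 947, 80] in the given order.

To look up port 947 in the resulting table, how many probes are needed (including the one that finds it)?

4

51: h=0 -> slot 0
500: h=1 -> slot 1
828: h=9 -> slot 9
590: h=9, probe 9,10 -> slot 10
728: h=2 -> slot 2
777: h=9, probe 9,10,11 -> slot 11
947: h=9, probe 9,10,11,12 -> slot 12
80: h=9, probe 9,10,11,12,13 -> slot 13
Table: [51, 500, 728, —, —, —, —, —, —, 828, 590, 777, 947, 80, —, —, —]
Lookup 947: h=9, probe 9,10,11,12 → found at 12.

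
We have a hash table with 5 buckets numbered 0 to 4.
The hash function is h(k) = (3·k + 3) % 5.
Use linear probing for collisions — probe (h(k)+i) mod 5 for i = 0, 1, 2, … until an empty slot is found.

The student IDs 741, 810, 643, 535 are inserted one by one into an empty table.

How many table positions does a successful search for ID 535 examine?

2

741 hashes to 1; slot 1 is free -> place at 1.
810 hashes to 3; slot 3 is free -> place at 3.
643 hashes to 2; slot 2 is free -> place at 2.
535 hashes to 3; 3 taken -> place at 4.
Table: [., 741, 643, 810, 535]
Lookup 535: h=3, probe 3,4 → found at 4.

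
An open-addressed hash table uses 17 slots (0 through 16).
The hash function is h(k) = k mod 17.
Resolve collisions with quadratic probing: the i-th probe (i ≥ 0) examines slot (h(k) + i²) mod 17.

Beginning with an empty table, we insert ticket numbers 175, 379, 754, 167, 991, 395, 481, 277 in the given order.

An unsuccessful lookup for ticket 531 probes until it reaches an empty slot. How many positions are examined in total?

Insert 175: h=5, slot 5 empty => index 5.
Insert 379: h=5, slot 5 occupied => index 6.
Insert 754: h=6, slot 6 occupied => index 7.
Insert 167: h=14, slot 14 empty => index 14.
Insert 991: h=5, slots 5,6 occupied => index 9.
Insert 395: h=4, slot 4 empty => index 4.
Insert 481: h=5, slots 5,6,9,14,4 occupied => index 13.
Insert 277: h=5, slots 5,6,9,14,4,13,7 occupied => index 3.
Table: [—, —, —, 277, 395, 175, 379, 754, —, 991, —, —, —, 481, 167, —, —]
Lookup 531: h=4, probe 4,5,8 → slot 8 empty, not found.

3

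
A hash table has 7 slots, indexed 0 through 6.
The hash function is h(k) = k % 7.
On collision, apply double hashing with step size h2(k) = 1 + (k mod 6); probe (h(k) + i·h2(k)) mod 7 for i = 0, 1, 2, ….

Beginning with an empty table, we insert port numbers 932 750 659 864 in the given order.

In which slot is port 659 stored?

0

932: h=1 → slot 1
750: h=1, h2=1, probe 1,2 → slot 2
659: h=1, h2=6, probe 1,0 → slot 0
864: h=3 → slot 3
Table: [659, 932, 750, 864, —, —, —]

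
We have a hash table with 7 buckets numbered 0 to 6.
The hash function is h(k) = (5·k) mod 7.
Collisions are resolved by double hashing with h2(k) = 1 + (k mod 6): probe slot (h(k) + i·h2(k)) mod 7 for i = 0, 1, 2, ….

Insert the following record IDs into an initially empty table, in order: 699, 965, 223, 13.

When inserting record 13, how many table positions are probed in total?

3

699 hashes to 2; slot 2 is free => place at 2.
965 hashes to 2, h2=6; 2 taken => place at 1.
223 hashes to 2, h2=2; 2 taken => place at 4.
13 hashes to 2, h2=2; 2,4 taken => place at 6.
Table: [—, 965, 699, —, 223, —, 13]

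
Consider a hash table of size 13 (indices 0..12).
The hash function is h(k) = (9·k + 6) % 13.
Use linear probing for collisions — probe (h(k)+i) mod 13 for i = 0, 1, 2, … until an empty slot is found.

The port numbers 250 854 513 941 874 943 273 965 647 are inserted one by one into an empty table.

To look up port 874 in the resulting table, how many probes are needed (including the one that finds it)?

4

250: h=7 → slot 7
854: h=9 → slot 9
513: h=8 → slot 8
941: h=12 → slot 12
874: h=7, probe 7,8,9,10 → slot 10
943: h=4 → slot 4
273: h=6 → slot 6
965: h=7, probe 7,8,9,10,11 → slot 11
647: h=5 → slot 5
Table: [-, -, -, -, 943, 647, 273, 250, 513, 854, 874, 965, 941]
Lookup 874: h=7, probe 7,8,9,10 → found at 10.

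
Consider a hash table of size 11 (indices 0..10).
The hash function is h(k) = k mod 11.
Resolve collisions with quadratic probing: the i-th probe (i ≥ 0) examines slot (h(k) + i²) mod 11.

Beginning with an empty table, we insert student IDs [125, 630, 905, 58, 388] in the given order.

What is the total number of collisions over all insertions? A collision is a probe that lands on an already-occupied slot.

Insert 125: h=4, slot 4 empty -> index 4.
Insert 630: h=3, slot 3 empty -> index 3.
Insert 905: h=3, slots 3,4 occupied -> index 7.
Insert 58: h=3, slots 3,4,7 occupied -> index 1.
Insert 388: h=3, slots 3,4,7,1 occupied -> index 8.
Table: [_, 58, _, 630, 125, _, _, 905, 388, _, _]

9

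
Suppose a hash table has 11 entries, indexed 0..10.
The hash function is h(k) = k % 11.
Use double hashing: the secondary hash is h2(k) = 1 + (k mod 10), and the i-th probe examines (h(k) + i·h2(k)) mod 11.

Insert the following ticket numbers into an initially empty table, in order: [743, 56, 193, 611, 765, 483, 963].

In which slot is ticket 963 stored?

0

743: h=6 => slot 6
56: h=1 => slot 1
193: h=6, h2=4, probe 6,10 => slot 10
611: h=6, h2=2, probe 6,8 => slot 8
765: h=6, h2=6, probe 6,1,7 => slot 7
483: h=10, h2=4, probe 10,3 => slot 3
963: h=6, h2=4, probe 6,10,3,7,0 => slot 0
Table: [963, 56, _, 483, _, _, 743, 765, 611, _, 193]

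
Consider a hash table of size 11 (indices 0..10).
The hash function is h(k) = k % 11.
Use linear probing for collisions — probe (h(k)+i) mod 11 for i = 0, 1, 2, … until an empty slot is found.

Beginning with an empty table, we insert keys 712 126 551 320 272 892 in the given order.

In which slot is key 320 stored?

712: h=8 -> slot 8
126: h=5 -> slot 5
551: h=1 -> slot 1
320: h=1, probe 1,2 -> slot 2
272: h=8, probe 8,9 -> slot 9
892: h=1, probe 1,2,3 -> slot 3
Table: [∅, 551, 320, 892, ∅, 126, ∅, ∅, 712, 272, ∅]

2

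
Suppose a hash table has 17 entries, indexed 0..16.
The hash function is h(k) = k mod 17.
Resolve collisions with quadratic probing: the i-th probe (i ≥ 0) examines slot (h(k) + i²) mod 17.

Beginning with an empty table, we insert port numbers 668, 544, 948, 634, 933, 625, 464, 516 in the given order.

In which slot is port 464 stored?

668: h=5 => slot 5
544: h=0 => slot 0
948: h=13 => slot 13
634: h=5, probe 5,6 => slot 6
933: h=15 => slot 15
625: h=13, probe 13,14 => slot 14
464: h=5, probe 5,6,9 => slot 9
516: h=6, probe 6,7 => slot 7
Table: [544, ., ., ., ., 668, 634, 516, ., 464, ., ., ., 948, 625, 933, .]

9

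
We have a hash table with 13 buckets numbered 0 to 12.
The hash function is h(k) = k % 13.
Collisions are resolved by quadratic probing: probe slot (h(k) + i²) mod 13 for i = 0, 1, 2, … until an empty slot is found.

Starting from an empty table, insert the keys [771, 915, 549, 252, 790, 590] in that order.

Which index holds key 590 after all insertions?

Insert 771: h=4, slot 4 empty -> index 4.
Insert 915: h=5, slot 5 empty -> index 5.
Insert 549: h=3, slot 3 empty -> index 3.
Insert 252: h=5, slot 5 occupied -> index 6.
Insert 790: h=10, slot 10 empty -> index 10.
Insert 590: h=5, slots 5,6 occupied -> index 9.
Table: [∅, ∅, ∅, 549, 771, 915, 252, ∅, ∅, 590, 790, ∅, ∅]

9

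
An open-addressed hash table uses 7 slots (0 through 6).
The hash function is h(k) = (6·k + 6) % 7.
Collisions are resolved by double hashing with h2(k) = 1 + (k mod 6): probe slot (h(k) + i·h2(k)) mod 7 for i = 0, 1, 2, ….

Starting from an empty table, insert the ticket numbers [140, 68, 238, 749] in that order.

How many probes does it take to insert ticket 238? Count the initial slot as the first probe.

2

Insert 140: h=6, slot 6 empty => index 6.
Insert 68: h=1, slot 1 empty => index 1.
Insert 238: h=6, h2=5, slot 6 occupied => index 4.
Insert 749: h=6, h2=6, slot 6 occupied => index 5.
Table: [-, 68, -, -, 238, 749, 140]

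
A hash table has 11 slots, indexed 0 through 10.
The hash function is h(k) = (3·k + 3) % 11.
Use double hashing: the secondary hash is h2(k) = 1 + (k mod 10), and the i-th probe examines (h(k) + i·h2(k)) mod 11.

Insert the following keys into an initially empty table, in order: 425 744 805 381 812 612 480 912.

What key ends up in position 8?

425: h=2 => slot 2
744: h=2, h2=5, probe 2,7 => slot 7
805: h=9 => slot 9
381: h=2, h2=2, probe 2,4 => slot 4
812: h=8 => slot 8
612: h=2, h2=3, probe 2,5 => slot 5
480: h=2, h2=1, probe 2,3 => slot 3
912: h=0 => slot 0
Table: [912, _, 425, 480, 381, 612, _, 744, 812, 805, _]

812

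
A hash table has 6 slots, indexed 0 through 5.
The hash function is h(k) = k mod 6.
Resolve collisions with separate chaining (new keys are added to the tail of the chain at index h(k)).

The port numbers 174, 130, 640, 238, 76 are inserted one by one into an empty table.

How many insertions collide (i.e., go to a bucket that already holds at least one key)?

174 → bucket 0
130 → bucket 4
640 → bucket 4 (collision)
238 → bucket 4 (collision)
76 → bucket 4 (collision)
Final buckets:
0: 174
1: .
2: .
3: .
4: 130 -> 640 -> 238 -> 76
5: .

3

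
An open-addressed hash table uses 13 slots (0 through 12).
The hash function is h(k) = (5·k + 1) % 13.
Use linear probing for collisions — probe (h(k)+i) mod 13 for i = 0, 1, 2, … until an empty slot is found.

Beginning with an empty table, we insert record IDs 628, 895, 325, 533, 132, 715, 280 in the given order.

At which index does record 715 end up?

3

628 hashes to 8; slot 8 is free => place at 8.
895 hashes to 4; slot 4 is free => place at 4.
325 hashes to 1; slot 1 is free => place at 1.
533 hashes to 1; 1 taken => place at 2.
132 hashes to 11; slot 11 is free => place at 11.
715 hashes to 1; 1,2 taken => place at 3.
280 hashes to 10; slot 10 is free => place at 10.
Table: [—, 325, 533, 715, 895, —, —, —, 628, —, 280, 132, —]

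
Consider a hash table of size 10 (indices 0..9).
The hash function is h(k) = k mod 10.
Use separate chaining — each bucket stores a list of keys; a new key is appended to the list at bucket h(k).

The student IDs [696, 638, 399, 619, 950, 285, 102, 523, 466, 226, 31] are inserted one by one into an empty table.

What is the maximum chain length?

696 -> bucket 6
638 -> bucket 8
399 -> bucket 9
619 -> bucket 9 (collision)
950 -> bucket 0
285 -> bucket 5
102 -> bucket 2
523 -> bucket 3
466 -> bucket 6 (collision)
226 -> bucket 6 (collision)
31 -> bucket 1
Final buckets:
0: 950
1: 31
2: 102
3: 523
4: .
5: 285
6: 696 -> 466 -> 226
7: .
8: 638
9: 399 -> 619

3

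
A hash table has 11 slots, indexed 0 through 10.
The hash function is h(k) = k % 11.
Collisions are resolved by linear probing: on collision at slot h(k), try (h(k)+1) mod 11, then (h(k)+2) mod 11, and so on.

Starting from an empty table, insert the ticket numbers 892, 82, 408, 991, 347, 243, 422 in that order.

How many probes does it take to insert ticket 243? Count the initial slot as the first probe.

4

Insert 892: h=1, slot 1 empty -> index 1.
Insert 82: h=5, slot 5 empty -> index 5.
Insert 408: h=1, slot 1 occupied -> index 2.
Insert 991: h=1, slots 1,2 occupied -> index 3.
Insert 347: h=6, slot 6 empty -> index 6.
Insert 243: h=1, slots 1,2,3 occupied -> index 4.
Insert 422: h=4, slots 4,5,6 occupied -> index 7.
Table: [_, 892, 408, 991, 243, 82, 347, 422, _, _, _]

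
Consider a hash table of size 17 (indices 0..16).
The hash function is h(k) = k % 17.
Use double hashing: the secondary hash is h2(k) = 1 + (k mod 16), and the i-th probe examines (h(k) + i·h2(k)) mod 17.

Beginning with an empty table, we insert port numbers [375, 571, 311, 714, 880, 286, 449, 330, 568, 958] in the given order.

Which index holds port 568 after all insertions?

16

Insert 375: h=1, slot 1 empty -> index 1.
Insert 571: h=10, slot 10 empty -> index 10.
Insert 311: h=5, slot 5 empty -> index 5.
Insert 714: h=0, slot 0 empty -> index 0.
Insert 880: h=13, slot 13 empty -> index 13.
Insert 286: h=14, slot 14 empty -> index 14.
Insert 449: h=7, slot 7 empty -> index 7.
Insert 330: h=7, h2=11, slots 7,1 occupied -> index 12.
Insert 568: h=7, h2=9, slot 7 occupied -> index 16.
Insert 958: h=6, slot 6 empty -> index 6.
Table: [714, 375, ∅, ∅, ∅, 311, 958, 449, ∅, ∅, 571, ∅, 330, 880, 286, ∅, 568]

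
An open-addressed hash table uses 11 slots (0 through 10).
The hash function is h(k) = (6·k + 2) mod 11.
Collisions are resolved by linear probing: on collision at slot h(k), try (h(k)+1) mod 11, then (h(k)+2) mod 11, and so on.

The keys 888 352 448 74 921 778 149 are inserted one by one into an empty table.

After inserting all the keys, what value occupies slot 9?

921

888 hashes to 6; slot 6 is free => place at 6.
352 hashes to 2; slot 2 is free => place at 2.
448 hashes to 6; 6 taken => place at 7.
74 hashes to 6; 6,7 taken => place at 8.
921 hashes to 6; 6,7,8 taken => place at 9.
778 hashes to 6; 6,7,8,9 taken => place at 10.
149 hashes to 5; slot 5 is free => place at 5.
Table: [_, _, 352, _, _, 149, 888, 448, 74, 921, 778]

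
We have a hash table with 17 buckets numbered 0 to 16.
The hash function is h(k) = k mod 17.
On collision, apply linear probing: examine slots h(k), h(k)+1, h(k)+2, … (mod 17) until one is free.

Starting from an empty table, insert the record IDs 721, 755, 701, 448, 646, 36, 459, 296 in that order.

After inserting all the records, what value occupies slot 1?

721: h=7 => slot 7
755: h=7, probe 7,8 => slot 8
701: h=4 => slot 4
448: h=6 => slot 6
646: h=0 => slot 0
36: h=2 => slot 2
459: h=0, probe 0,1 => slot 1
296: h=7, probe 7,8,9 => slot 9
Table: [646, 459, 36, ., 701, ., 448, 721, 755, 296, ., ., ., ., ., ., .]

459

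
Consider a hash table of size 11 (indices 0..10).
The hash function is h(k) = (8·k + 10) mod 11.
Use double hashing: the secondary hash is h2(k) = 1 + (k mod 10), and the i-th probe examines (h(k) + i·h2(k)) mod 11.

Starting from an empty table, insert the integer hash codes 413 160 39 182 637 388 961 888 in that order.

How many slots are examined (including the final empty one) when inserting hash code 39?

413: h=3 => slot 3
160: h=3, h2=1, probe 3,4 => slot 4
39: h=3, h2=10, probe 3,2 => slot 2
182: h=3, h2=3, probe 3,6 => slot 6
637: h=2, h2=8, probe 2,10 => slot 10
388: h=1 => slot 1
961: h=9 => slot 9
888: h=8 => slot 8
Table: [-, 388, 39, 413, 160, -, 182, -, 888, 961, 637]

2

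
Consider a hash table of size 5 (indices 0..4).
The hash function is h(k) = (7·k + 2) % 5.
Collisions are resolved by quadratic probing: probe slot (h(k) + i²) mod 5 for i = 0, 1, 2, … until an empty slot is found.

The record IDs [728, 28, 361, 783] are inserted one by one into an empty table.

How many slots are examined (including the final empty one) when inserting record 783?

3

728: h=3 -> slot 3
28: h=3, probe 3,4 -> slot 4
361: h=4, probe 4,0 -> slot 0
783: h=3, probe 3,4,2 -> slot 2
Table: [361, -, 783, 728, 28]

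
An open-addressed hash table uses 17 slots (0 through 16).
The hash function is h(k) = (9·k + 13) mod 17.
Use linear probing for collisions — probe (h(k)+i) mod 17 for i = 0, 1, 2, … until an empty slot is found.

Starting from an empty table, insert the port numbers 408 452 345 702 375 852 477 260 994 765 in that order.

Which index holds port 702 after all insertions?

8

408 hashes to 13; slot 13 is free -> place at 13.
452 hashes to 1; slot 1 is free -> place at 1.
345 hashes to 7; slot 7 is free -> place at 7.
702 hashes to 7; 7 taken -> place at 8.
375 hashes to 5; slot 5 is free -> place at 5.
852 hashes to 14; slot 14 is free -> place at 14.
477 hashes to 5; 5 taken -> place at 6.
260 hashes to 7; 7,8 taken -> place at 9.
994 hashes to 0; slot 0 is free -> place at 0.
765 hashes to 13; 13,14 taken -> place at 15.
Table: [994, 452, _, _, _, 375, 477, 345, 702, 260, _, _, _, 408, 852, 765, _]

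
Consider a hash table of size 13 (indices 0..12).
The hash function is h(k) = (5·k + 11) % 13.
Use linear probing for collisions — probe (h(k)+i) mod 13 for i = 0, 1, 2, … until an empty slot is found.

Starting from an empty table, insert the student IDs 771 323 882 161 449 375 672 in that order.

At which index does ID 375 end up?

Insert 771: h=5, slot 5 empty => index 5.
Insert 323: h=1, slot 1 empty => index 1.
Insert 882: h=1, slot 1 occupied => index 2.
Insert 161: h=10, slot 10 empty => index 10.
Insert 449: h=7, slot 7 empty => index 7.
Insert 375: h=1, slots 1,2 occupied => index 3.
Insert 672: h=4, slot 4 empty => index 4.
Table: [∅, 323, 882, 375, 672, 771, ∅, 449, ∅, ∅, 161, ∅, ∅]

3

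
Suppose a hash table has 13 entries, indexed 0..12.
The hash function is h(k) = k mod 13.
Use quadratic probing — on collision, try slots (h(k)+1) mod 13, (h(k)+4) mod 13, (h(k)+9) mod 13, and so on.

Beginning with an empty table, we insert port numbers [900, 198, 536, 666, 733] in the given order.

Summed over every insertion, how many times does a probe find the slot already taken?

900 hashes to 3; slot 3 is free → place at 3.
198 hashes to 3; 3 taken → place at 4.
536 hashes to 3; 3,4 taken → place at 7.
666 hashes to 3; 3,4,7 taken → place at 12.
733 hashes to 5; slot 5 is free → place at 5.
Table: [_, _, _, 900, 198, 733, _, 536, _, _, _, _, 666]

6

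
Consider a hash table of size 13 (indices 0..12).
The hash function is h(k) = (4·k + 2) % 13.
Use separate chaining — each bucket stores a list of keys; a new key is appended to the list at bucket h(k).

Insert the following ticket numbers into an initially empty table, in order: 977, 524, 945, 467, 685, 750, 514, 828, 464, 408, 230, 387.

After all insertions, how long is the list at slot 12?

6

Insert 977: h=10, bucket 10 empty -> new chain.
Insert 524: h=5, bucket 5 empty -> new chain.
Insert 945: h=12, bucket 12 empty -> new chain.
Insert 467: h=11, bucket 11 empty -> new chain.
Insert 685: h=12, bucket 12 nonempty -> append to chain.
Insert 750: h=12, bucket 12 nonempty -> append to chain.
Insert 514: h=4, bucket 4 empty -> new chain.
Insert 828: h=12, bucket 12 nonempty -> append to chain.
Insert 464: h=12, bucket 12 nonempty -> append to chain.
Insert 408: h=9, bucket 9 empty -> new chain.
Insert 230: h=12, bucket 12 nonempty -> append to chain.
Insert 387: h=3, bucket 3 empty -> new chain.
Final buckets:
0: -
1: -
2: -
3: 387
4: 514
5: 524
6: -
7: -
8: -
9: 408
10: 977
11: 467
12: 945 -> 685 -> 750 -> 828 -> 464 -> 230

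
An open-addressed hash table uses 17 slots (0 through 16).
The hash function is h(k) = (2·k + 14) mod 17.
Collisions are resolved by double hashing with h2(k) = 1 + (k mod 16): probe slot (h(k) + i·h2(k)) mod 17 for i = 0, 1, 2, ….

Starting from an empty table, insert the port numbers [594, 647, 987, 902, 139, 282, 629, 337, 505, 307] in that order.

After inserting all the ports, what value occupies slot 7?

594 hashes to 12; slot 12 is free -> place at 12.
647 hashes to 16; slot 16 is free -> place at 16.
987 hashes to 16, h2=12; 16 taken -> place at 11.
902 hashes to 16, h2=7; 16 taken -> place at 6.
139 hashes to 3; slot 3 is free -> place at 3.
282 hashes to 0; slot 0 is free -> place at 0.
629 hashes to 14; slot 14 is free -> place at 14.
337 hashes to 8; slot 8 is free -> place at 8.
505 hashes to 4; slot 4 is free -> place at 4.
307 hashes to 16, h2=4; 16,3 taken -> place at 7.
Table: [282, -, -, 139, 505, -, 902, 307, 337, -, -, 987, 594, -, 629, -, 647]

307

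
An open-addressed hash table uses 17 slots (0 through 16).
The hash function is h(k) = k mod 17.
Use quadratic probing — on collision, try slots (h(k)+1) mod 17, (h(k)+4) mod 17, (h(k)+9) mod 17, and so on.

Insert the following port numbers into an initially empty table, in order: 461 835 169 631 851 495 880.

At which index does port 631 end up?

461: h=2 => slot 2
835: h=2, probe 2,3 => slot 3
169: h=16 => slot 16
631: h=2, probe 2,3,6 => slot 6
851: h=1 => slot 1
495: h=2, probe 2,3,6,11 => slot 11
880: h=13 => slot 13
Table: [., 851, 461, 835, ., ., 631, ., ., ., ., 495, ., 880, ., ., 169]

6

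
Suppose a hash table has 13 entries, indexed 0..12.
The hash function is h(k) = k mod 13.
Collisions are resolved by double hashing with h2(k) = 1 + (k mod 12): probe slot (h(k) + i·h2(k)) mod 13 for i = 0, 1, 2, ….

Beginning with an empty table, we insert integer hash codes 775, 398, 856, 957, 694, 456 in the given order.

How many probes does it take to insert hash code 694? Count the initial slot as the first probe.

775 hashes to 8; slot 8 is free => place at 8.
398 hashes to 8, h2=3; 8 taken => place at 11.
856 hashes to 11, h2=5; 11 taken => place at 3.
957 hashes to 8, h2=10; 8 taken => place at 5.
694 hashes to 5, h2=11; 5,3 taken => place at 1.
456 hashes to 1, h2=1; 1 taken => place at 2.
Table: [_, 694, 456, 856, _, 957, _, _, 775, _, _, 398, _]

3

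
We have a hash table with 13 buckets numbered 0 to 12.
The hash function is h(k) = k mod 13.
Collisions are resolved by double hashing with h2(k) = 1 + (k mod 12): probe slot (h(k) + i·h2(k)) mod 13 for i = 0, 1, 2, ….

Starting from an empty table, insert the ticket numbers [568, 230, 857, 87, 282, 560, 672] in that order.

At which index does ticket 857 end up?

568: h=9 => slot 9
230: h=9, h2=3, probe 9,12 => slot 12
857: h=12, h2=6, probe 12,5 => slot 5
87: h=9, h2=4, probe 9,0 => slot 0
282: h=9, h2=7, probe 9,3 => slot 3
560: h=1 => slot 1
672: h=9, h2=1, probe 9,10 => slot 10
Table: [87, 560, —, 282, —, 857, —, —, —, 568, 672, —, 230]

5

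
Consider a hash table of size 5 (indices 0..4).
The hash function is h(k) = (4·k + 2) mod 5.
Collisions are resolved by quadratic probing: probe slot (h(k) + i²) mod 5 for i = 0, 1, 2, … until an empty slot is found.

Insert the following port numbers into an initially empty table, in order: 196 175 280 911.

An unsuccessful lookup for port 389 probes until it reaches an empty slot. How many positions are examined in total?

2

196 hashes to 1; slot 1 is free → place at 1.
175 hashes to 2; slot 2 is free → place at 2.
280 hashes to 2; 2 taken → place at 3.
911 hashes to 1; 1,2 taken → place at 0.
Table: [911, 196, 175, 280, —]
Lookup 389: h=3, probe 3,4 → slot 4 empty, not found.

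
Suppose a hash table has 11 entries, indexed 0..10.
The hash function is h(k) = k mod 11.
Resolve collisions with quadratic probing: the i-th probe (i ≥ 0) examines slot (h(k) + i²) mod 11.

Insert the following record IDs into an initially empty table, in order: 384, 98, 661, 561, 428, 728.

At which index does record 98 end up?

0

384 hashes to 10; slot 10 is free => place at 10.
98 hashes to 10; 10 taken => place at 0.
661 hashes to 1; slot 1 is free => place at 1.
561 hashes to 0; 0,1 taken => place at 4.
428 hashes to 10; 10,0 taken => place at 3.
728 hashes to 2; slot 2 is free => place at 2.
Table: [98, 661, 728, 428, 561, —, —, —, —, —, 384]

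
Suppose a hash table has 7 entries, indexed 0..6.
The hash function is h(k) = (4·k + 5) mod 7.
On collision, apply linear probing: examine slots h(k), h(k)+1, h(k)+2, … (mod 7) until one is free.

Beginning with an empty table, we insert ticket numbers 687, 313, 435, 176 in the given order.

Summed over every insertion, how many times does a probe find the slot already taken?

4

687: h=2 → slot 2
313: h=4 → slot 4
435: h=2, probe 2,3 → slot 3
176: h=2, probe 2,3,4,5 → slot 5
Table: [∅, ∅, 687, 435, 313, 176, ∅]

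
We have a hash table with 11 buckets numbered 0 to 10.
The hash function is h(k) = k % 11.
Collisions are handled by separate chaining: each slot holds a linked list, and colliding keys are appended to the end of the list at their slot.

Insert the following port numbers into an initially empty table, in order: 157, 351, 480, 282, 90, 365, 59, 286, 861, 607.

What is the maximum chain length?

Insert 157: h=3, bucket 3 empty -> new chain.
Insert 351: h=10, bucket 10 empty -> new chain.
Insert 480: h=7, bucket 7 empty -> new chain.
Insert 282: h=7, bucket 7 nonempty -> append to chain.
Insert 90: h=2, bucket 2 empty -> new chain.
Insert 365: h=2, bucket 2 nonempty -> append to chain.
Insert 59: h=4, bucket 4 empty -> new chain.
Insert 286: h=0, bucket 0 empty -> new chain.
Insert 861: h=3, bucket 3 nonempty -> append to chain.
Insert 607: h=2, bucket 2 nonempty -> append to chain.
Final buckets:
0: 286
1: -
2: 90 -> 365 -> 607
3: 157 -> 861
4: 59
5: -
6: -
7: 480 -> 282
8: -
9: -
10: 351

3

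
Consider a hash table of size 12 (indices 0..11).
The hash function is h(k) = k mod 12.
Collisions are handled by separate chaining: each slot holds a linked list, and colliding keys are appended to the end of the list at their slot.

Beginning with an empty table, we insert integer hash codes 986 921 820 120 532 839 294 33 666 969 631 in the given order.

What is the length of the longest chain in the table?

3

Insert 986: h=2, bucket 2 empty → new chain.
Insert 921: h=9, bucket 9 empty → new chain.
Insert 820: h=4, bucket 4 empty → new chain.
Insert 120: h=0, bucket 0 empty → new chain.
Insert 532: h=4, bucket 4 nonempty → append to chain.
Insert 839: h=11, bucket 11 empty → new chain.
Insert 294: h=6, bucket 6 empty → new chain.
Insert 33: h=9, bucket 9 nonempty → append to chain.
Insert 666: h=6, bucket 6 nonempty → append to chain.
Insert 969: h=9, bucket 9 nonempty → append to chain.
Insert 631: h=7, bucket 7 empty → new chain.
Final buckets:
0: 120
1: _
2: 986
3: _
4: 820 -> 532
5: _
6: 294 -> 666
7: 631
8: _
9: 921 -> 33 -> 969
10: _
11: 839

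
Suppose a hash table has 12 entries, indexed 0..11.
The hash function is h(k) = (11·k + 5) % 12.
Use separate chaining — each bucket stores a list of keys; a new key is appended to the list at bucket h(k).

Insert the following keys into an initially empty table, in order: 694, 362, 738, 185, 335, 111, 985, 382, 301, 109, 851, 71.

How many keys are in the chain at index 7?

694 -> bucket 7
362 -> bucket 3
738 -> bucket 11
185 -> bucket 0
335 -> bucket 6
111 -> bucket 2
985 -> bucket 4
382 -> bucket 7 (collision)
301 -> bucket 4 (collision)
109 -> bucket 4 (collision)
851 -> bucket 6 (collision)
71 -> bucket 6 (collision)
Final buckets:
0: 185
1: _
2: 111
3: 362
4: 985 -> 301 -> 109
5: _
6: 335 -> 851 -> 71
7: 694 -> 382
8: _
9: _
10: _
11: 738

2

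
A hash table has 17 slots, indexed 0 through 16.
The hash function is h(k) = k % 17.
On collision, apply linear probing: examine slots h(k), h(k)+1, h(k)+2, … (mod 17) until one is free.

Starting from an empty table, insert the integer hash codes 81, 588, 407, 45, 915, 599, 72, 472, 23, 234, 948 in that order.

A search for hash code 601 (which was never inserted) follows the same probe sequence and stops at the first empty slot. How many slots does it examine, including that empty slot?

Insert 81: h=13, slot 13 empty → index 13.
Insert 588: h=10, slot 10 empty → index 10.
Insert 407: h=16, slot 16 empty → index 16.
Insert 45: h=11, slot 11 empty → index 11.
Insert 915: h=14, slot 14 empty → index 14.
Insert 599: h=4, slot 4 empty → index 4.
Insert 72: h=4, slot 4 occupied → index 5.
Insert 472: h=13, slots 13,14 occupied → index 15.
Insert 23: h=6, slot 6 empty → index 6.
Insert 234: h=13, slots 13,14,15,16 occupied → index 0.
Insert 948: h=13, slots 13,14,15,16,0 occupied → index 1.
Table: [234, 948, —, —, 599, 72, 23, —, —, —, 588, 45, —, 81, 915, 472, 407]
Lookup 601: h=6, probe 6,7 → slot 7 empty, not found.

2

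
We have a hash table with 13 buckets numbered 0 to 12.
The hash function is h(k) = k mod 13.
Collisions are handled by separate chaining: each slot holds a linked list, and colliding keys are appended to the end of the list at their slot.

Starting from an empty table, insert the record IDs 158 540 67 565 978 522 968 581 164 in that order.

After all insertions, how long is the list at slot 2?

3

Insert 158: h=2, bucket 2 empty → new chain.
Insert 540: h=7, bucket 7 empty → new chain.
Insert 67: h=2, bucket 2 nonempty → append to chain.
Insert 565: h=6, bucket 6 empty → new chain.
Insert 978: h=3, bucket 3 empty → new chain.
Insert 522: h=2, bucket 2 nonempty → append to chain.
Insert 968: h=6, bucket 6 nonempty → append to chain.
Insert 581: h=9, bucket 9 empty → new chain.
Insert 164: h=8, bucket 8 empty → new chain.
Final buckets:
0: _
1: _
2: 158 -> 67 -> 522
3: 978
4: _
5: _
6: 565 -> 968
7: 540
8: 164
9: 581
10: _
11: _
12: _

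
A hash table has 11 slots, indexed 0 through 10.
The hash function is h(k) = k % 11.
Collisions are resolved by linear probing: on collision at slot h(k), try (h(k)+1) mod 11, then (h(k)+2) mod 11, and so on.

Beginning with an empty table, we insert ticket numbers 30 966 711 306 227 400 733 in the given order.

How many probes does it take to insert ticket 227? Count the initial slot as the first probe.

5

30: h=8 -> slot 8
966: h=9 -> slot 9
711: h=7 -> slot 7
306: h=9, probe 9,10 -> slot 10
227: h=7, probe 7,8,9,10,0 -> slot 0
400: h=4 -> slot 4
733: h=7, probe 7,8,9,10,0,1 -> slot 1
Table: [227, 733, ∅, ∅, 400, ∅, ∅, 711, 30, 966, 306]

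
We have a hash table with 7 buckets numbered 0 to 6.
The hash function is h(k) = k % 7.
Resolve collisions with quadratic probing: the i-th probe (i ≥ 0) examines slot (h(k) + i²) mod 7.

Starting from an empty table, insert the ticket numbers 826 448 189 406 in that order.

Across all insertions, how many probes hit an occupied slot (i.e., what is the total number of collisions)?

6

Insert 826: h=0, slot 0 empty -> index 0.
Insert 448: h=0, slot 0 occupied -> index 1.
Insert 189: h=0, slots 0,1 occupied -> index 4.
Insert 406: h=0, slots 0,1,4 occupied -> index 2.
Table: [826, 448, 406, ., 189, ., .]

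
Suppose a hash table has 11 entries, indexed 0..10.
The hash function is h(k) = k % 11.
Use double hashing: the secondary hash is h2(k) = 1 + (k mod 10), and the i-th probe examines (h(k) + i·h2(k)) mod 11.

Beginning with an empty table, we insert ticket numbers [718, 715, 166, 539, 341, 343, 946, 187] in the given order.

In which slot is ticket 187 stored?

8

Insert 718: h=3, slot 3 empty => index 3.
Insert 715: h=0, slot 0 empty => index 0.
Insert 166: h=1, slot 1 empty => index 1.
Insert 539: h=0, h2=10, slot 0 occupied => index 10.
Insert 341: h=0, h2=2, slot 0 occupied => index 2.
Insert 343: h=2, h2=4, slot 2 occupied => index 6.
Insert 946: h=0, h2=7, slot 0 occupied => index 7.
Insert 187: h=0, h2=8, slot 0 occupied => index 8.
Table: [715, 166, 341, 718, _, _, 343, 946, 187, _, 539]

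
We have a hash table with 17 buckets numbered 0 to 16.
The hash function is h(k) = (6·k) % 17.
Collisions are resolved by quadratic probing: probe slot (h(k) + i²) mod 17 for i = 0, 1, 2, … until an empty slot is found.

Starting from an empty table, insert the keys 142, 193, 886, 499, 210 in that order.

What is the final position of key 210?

142: h=2 -> slot 2
193: h=2, probe 2,3 -> slot 3
886: h=12 -> slot 12
499: h=2, probe 2,3,6 -> slot 6
210: h=2, probe 2,3,6,11 -> slot 11
Table: [., ., 142, 193, ., ., 499, ., ., ., ., 210, 886, ., ., ., .]

11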